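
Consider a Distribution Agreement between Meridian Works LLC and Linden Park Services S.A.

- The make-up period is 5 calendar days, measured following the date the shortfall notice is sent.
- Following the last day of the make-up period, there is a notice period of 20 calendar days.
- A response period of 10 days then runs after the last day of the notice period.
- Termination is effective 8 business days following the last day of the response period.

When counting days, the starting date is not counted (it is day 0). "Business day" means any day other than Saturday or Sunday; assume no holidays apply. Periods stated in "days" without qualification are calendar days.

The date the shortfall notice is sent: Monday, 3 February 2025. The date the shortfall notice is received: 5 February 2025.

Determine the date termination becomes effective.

The last day of the make-up period: 5 calendar days after 3 February 2025 is 8 February 2025.
The last day of the notice period: 8 February 2025 + 20 days = 28 February 2025.
The last day of the response period: 28 February 2025 + 10 days = 10 March 2025.
From Monday, 10 March 2025, 8 business days (Mar 11, Mar 12, Mar 13, Mar 14, Mar 17, Mar 18, Mar 19, Mar 20, skipping weekends) brings us to Thursday, 20 March 2025, which is the date termination becomes effective.

20 March 2025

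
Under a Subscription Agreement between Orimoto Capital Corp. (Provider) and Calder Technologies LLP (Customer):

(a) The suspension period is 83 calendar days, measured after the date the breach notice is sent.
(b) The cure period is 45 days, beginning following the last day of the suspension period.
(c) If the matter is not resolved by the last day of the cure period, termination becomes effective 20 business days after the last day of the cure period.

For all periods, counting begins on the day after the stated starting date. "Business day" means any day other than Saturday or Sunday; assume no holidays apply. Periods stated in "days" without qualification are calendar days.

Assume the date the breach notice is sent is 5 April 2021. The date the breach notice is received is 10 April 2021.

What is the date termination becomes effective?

8 September 2021

The last day of the suspension period: 5 April 2021 + 83 days = 27 June 2021.
The last day of the cure period: 45 calendar days after 27 June 2021 is 11 August 2021.
From Wednesday, 11 August 2021, 20 business days (Aug 12, Aug 13, Aug 16, Aug 17, …, Sep 6, Sep 7, Sep 8, skipping weekends) brings us to Wednesday, 8 September 2021, which is the date termination becomes effective.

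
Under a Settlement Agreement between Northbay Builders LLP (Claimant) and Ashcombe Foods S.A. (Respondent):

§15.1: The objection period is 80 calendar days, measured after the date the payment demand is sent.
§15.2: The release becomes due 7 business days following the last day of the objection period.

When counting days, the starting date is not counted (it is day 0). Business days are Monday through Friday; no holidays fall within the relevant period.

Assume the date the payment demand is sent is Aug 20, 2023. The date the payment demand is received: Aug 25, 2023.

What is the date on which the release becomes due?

Nov 17, 2023

Adding 80 calendar days to Aug 20, 2023 gives Nov 8, 2023, which is the last day of the objection period.
The date on which the release becomes due: counting 7 business days from Wednesday, Nov 8, 2023 (Nov 9, Nov 10, Nov 13, Nov 14, Nov 15, Nov 16, Nov 17, skipping weekends) reaches Friday, Nov 17, 2023.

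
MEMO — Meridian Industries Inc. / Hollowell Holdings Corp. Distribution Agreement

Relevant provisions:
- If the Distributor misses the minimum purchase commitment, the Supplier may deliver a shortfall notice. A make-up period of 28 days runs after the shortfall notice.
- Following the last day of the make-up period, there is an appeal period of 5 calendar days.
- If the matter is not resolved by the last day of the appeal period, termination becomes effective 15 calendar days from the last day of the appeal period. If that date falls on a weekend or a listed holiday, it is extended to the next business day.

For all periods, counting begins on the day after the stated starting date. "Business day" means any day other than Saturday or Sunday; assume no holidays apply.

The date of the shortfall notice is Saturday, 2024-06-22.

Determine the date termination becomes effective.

2024-08-09

The last day of the make-up period: 2024-06-22 + 28 days = 2024-07-20.
The last day of the appeal period: 2024-07-20 + 5 days = 2024-07-25.
The date termination becomes effective: 15 calendar days after 2024-07-25 is 2024-08-09. 2024-08-09 is a Friday, so no roll-forward applies.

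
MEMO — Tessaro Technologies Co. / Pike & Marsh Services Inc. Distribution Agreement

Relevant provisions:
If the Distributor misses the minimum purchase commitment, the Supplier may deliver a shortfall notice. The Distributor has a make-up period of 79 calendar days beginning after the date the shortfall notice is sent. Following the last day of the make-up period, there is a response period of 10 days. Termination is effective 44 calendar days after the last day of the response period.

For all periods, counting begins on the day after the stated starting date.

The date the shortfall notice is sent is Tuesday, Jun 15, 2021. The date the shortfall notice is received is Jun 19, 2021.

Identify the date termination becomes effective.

Oct 26, 2021

Adding 79 calendar days to Jun 15, 2021 gives Sep 2, 2021, which is the last day of the make-up period.
The last day of the response period: Sep 2, 2021 + 10 days = Sep 12, 2021.
Adding 44 calendar days to Sep 12, 2021 gives Oct 26, 2021, which is the date termination becomes effective.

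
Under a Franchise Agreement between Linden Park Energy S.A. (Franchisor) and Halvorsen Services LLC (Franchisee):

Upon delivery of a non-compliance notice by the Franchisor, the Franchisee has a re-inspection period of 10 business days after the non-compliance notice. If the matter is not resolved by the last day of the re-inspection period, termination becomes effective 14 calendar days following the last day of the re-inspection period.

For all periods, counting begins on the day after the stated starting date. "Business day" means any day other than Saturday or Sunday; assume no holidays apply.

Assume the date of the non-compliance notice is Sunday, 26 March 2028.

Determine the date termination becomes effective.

21 April 2028

The last day of the re-inspection period: counting 10 business days from Sunday, 26 March 2028 (Mar 27, Mar 28, Mar 29, Mar 30, Mar 31, Apr 3, Apr 4, Apr 5, Apr 6, Apr 7, skipping weekends) reaches Friday, 7 April 2028.
The date termination becomes effective: 7 April 2028 + 14 days = 21 April 2028.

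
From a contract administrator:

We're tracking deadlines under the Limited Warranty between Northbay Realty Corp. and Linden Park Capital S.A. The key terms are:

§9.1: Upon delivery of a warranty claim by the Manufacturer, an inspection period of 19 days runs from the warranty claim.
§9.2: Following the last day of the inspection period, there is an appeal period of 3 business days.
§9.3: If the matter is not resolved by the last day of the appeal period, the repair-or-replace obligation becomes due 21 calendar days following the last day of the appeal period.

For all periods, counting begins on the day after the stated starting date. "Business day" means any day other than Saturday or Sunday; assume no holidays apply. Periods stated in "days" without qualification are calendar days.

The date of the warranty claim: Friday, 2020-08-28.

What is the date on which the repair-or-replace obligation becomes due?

2020-10-12

The last day of the inspection period: 2020-08-28 + 19 days = 2020-09-16.
The last day of the appeal period: 3 business days after Wednesday, 2020-09-16, skipping weekends — Sep 17, Sep 18, Sep 21 — lands on Monday, 2020-09-21.
Adding 21 calendar days to 2020-09-21 gives 2020-10-12, which is the date on which the repair-or-replace obligation becomes due.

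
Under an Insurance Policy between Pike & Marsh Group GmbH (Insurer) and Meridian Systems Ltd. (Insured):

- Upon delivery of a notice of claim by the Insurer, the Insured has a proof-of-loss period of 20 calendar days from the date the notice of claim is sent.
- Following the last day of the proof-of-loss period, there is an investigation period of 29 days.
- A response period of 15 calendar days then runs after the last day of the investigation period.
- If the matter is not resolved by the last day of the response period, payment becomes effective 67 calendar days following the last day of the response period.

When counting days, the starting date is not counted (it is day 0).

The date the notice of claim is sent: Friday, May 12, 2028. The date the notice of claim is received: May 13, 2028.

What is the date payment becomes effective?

The last day of the proof-of-loss period: 20 calendar days after May 12, 2028 is Jun 1, 2028.
The last day of the investigation period: Jun 1, 2028 + 29 days = Jun 30, 2028.
The last day of the response period: Jun 30, 2028 + 15 days = Jul 15, 2028.
The date payment becomes effective: Jul 15, 2028 + 67 days = Sep 20, 2028.

Sep 20, 2028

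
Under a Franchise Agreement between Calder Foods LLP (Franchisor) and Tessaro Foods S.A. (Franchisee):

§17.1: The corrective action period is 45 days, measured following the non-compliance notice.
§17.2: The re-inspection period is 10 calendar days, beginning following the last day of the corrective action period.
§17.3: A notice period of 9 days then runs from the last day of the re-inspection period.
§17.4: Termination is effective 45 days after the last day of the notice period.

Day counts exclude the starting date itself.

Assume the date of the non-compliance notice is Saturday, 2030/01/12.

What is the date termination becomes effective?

2030/05/01

The last day of the corrective action period: 45 calendar days after 2030/01/12 is 2030/02/26.
The last day of the re-inspection period: 2030/02/26 + 10 days = 2030/03/08.
The last day of the notice period: 9 calendar days after 2030/03/08 is 2030/03/17.
Adding 45 calendar days to 2030/03/17 gives 2030/05/01, which is the date termination becomes effective.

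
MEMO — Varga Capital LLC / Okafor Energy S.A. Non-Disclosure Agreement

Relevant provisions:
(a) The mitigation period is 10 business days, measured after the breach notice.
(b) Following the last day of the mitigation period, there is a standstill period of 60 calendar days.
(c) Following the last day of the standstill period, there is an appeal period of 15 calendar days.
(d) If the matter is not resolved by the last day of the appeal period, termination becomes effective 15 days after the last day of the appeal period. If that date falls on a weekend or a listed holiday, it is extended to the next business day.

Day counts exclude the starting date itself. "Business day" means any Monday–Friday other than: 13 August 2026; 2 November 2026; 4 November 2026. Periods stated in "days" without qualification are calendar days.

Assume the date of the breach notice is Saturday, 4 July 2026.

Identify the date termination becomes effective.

15 October 2026

From Saturday, 4 July 2026, 10 business days (Jul 6, Jul 7, Jul 8, Jul 9, Jul 10, Jul 13, Jul 14, Jul 15, Jul 16, Jul 17, skipping weekends) brings us to Friday, 17 July 2026, which is the last day of the mitigation period.
The last day of the standstill period: 17 July 2026 + 60 days = 15 September 2026.
Adding 15 calendar days to 15 September 2026 gives 30 September 2026, which is the last day of the appeal period.
The date termination becomes effective: 30 September 2026 + 15 days = 15 October 2026. 15 October 2026 is a Thursday and is not a listed holiday, so no roll-forward applies.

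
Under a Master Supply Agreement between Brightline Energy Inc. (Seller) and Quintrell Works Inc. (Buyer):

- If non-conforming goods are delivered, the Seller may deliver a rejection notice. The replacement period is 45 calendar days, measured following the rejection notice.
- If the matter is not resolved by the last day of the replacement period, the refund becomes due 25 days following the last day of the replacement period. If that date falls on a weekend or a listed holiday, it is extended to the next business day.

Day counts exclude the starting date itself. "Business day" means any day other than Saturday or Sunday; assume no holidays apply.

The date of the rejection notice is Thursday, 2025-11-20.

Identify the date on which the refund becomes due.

2026-01-29

The last day of the replacement period: 45 calendar days after 2025-11-20 is 2026-01-04.
The date on which the refund becomes due: 2026-01-04 + 25 days = 2026-01-29. 2026-01-29 is a Thursday, so no roll-forward applies.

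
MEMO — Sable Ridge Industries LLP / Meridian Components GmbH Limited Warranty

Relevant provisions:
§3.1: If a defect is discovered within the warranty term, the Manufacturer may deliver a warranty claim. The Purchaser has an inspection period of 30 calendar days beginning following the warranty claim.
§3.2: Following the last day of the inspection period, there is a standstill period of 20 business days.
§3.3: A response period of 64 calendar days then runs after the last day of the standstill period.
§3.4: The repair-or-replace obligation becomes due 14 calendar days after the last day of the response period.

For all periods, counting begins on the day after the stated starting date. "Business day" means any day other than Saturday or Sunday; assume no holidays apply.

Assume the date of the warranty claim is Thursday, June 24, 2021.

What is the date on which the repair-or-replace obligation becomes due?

The last day of the inspection period: June 24, 2021 + 30 days = July 24, 2021.
From Saturday, July 24, 2021, 20 business days (Jul 26, Jul 27, Jul 28, Jul 29, …, Aug 18, Aug 19, Aug 20, skipping weekends) brings us to Friday, August 20, 2021, which is the last day of the standstill period.
Adding 64 calendar days to August 20, 2021 gives October 23, 2021, which is the last day of the response period.
The date on which the repair-or-replace obligation becomes due: October 23, 2021 + 14 days = November 6, 2021.

November 6, 2021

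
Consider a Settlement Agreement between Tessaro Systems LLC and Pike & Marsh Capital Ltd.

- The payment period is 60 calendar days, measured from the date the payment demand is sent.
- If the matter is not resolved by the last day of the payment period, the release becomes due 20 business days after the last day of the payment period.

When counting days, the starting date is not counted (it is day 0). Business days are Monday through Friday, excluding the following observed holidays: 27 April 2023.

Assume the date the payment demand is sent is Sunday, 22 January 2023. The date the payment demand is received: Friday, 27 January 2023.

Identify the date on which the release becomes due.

The last day of the payment period: 22 January 2023 + 60 days = 23 March 2023.
The date on which the release becomes due: 20 business days after Thursday, 23 March 2023, skipping weekends — Mar 24, Mar 27, Mar 28, Mar 29, …, Apr 18, Apr 19, Apr 20 — lands on Thursday, 20 April 2023.

20 April 2023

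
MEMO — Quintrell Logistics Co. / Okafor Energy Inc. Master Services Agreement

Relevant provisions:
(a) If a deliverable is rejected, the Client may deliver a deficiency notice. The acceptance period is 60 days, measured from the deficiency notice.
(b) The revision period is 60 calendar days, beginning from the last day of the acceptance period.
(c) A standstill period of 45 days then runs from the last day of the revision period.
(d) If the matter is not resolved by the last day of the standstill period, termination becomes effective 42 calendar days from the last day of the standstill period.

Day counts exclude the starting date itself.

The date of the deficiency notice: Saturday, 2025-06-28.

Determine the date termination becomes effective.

The last day of the acceptance period: 60 calendar days after 2025-06-28 is 2025-08-27.
Adding 60 calendar days to 2025-08-27 gives 2025-10-26, which is the last day of the revision period.
The last day of the standstill period: 45 calendar days after 2025-10-26 is 2025-12-10.
Adding 42 calendar days to 2025-12-10 gives 2026-01-21, which is the date termination becomes effective.

2026-01-21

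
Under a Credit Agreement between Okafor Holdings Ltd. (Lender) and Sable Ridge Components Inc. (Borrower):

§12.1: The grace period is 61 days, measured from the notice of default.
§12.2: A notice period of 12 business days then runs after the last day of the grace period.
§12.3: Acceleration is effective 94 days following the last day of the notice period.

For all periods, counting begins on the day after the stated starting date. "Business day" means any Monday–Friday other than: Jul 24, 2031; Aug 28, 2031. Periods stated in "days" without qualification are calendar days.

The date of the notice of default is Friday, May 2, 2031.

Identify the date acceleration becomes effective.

The last day of the grace period: 61 calendar days after May 2, 2031 is Jul 2, 2031.
The last day of the notice period: 12 business days after Wednesday, Jul 2, 2031, skipping weekends — Jul 3, Jul 4, Jul 7, Jul 8, …, Jul 16, Jul 17, Jul 18 — lands on Friday, Jul 18, 2031.
Adding 94 calendar days to Jul 18, 2031 gives Oct 20, 2031, which is the date acceleration becomes effective.

Oct 20, 2031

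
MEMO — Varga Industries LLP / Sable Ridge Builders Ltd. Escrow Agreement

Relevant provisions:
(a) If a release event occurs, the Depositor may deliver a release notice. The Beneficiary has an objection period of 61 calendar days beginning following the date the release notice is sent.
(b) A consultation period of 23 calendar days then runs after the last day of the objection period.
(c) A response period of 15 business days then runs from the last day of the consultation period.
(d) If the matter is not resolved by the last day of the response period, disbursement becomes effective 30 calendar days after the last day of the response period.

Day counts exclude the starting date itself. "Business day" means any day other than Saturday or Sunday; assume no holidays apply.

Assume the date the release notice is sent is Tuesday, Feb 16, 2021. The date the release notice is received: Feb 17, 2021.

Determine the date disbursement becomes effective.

Jul 1, 2021

The last day of the objection period: 61 calendar days after Feb 16, 2021 is Apr 18, 2021.
The last day of the consultation period: 23 calendar days after Apr 18, 2021 is May 11, 2021.
The last day of the response period: counting 15 business days from Tuesday, May 11, 2021 (May 12, May 13, May 14, May 17, …, May 28, May 31, Jun 1, skipping weekends) reaches Tuesday, Jun 1, 2021.
The date disbursement becomes effective: 30 calendar days after Jun 1, 2021 is Jul 1, 2021.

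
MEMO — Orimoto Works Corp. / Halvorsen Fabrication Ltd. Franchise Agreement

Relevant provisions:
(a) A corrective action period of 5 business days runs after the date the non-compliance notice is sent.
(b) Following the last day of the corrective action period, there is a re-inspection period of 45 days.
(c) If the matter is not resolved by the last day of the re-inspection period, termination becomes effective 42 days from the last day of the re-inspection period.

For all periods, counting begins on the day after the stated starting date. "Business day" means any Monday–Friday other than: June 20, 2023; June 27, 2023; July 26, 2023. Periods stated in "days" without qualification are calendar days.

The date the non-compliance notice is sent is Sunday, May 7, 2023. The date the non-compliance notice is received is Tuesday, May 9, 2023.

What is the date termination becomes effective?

The last day of the corrective action period: counting 5 business days from Sunday, May 7, 2023 (May 8, May 9, May 10, May 11, May 12, skipping weekends) reaches Friday, May 12, 2023.
The last day of the re-inspection period: 45 calendar days after May 12, 2023 is June 26, 2023.
Adding 42 calendar days to June 26, 2023 gives August 7, 2023, which is the date termination becomes effective.

August 7, 2023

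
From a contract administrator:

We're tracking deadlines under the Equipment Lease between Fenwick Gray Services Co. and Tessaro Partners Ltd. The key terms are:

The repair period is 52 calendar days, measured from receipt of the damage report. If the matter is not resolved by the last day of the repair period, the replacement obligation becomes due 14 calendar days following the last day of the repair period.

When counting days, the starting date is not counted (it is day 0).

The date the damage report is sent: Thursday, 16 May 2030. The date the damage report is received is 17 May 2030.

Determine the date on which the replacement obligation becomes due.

The last day of the repair period: 17 May 2030 + 52 days = 8 July 2030.
The date on which the replacement obligation becomes due: 14 calendar days after 8 July 2030 is 22 July 2030.

22 July 2030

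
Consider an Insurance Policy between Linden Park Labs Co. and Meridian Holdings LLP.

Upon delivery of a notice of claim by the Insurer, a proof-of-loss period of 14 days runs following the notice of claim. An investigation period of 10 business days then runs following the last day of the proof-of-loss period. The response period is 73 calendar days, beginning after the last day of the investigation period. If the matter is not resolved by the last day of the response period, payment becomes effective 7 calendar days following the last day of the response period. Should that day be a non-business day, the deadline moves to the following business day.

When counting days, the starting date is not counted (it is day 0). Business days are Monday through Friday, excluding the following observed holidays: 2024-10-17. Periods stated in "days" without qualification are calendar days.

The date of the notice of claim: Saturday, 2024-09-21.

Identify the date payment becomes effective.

2025-01-09

The last day of the proof-of-loss period: 14 calendar days after 2024-09-21 is 2024-10-05.
The last day of the investigation period: 10 business days after Saturday, 2024-10-05, skipping weekends and the listed holiday on Oct 17 — Oct 7, Oct 8, Oct 9, Oct 10, Oct 11, Oct 14, Oct 15, Oct 16, Oct 18, Oct 21 — lands on Monday, 2024-10-21.
Adding 73 calendar days to 2024-10-21 gives 2025-01-02, which is the last day of the response period.
The date payment becomes effective: 2025-01-02 + 7 days = 2025-01-09. 2025-01-09 is a Thursday and is not a listed holiday, so no roll-forward applies.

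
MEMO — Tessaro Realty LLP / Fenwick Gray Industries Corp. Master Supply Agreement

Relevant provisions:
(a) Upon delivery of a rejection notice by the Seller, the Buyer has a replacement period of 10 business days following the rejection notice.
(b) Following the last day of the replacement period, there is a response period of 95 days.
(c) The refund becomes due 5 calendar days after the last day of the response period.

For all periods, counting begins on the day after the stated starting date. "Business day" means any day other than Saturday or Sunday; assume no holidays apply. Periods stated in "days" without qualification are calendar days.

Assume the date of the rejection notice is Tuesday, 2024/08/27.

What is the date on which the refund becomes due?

2024/12/19

From Tuesday, 2024/08/27, 10 business days (Aug 28, Aug 29, Aug 30, Sep 2, Sep 3, Sep 4, Sep 5, Sep 6, Sep 9, Sep 10, skipping weekends) brings us to Tuesday, 2024/09/10, which is the last day of the replacement period.
Adding 95 calendar days to 2024/09/10 gives 2024/12/14, which is the last day of the response period.
The date on which the refund becomes due: 2024/12/14 + 5 days = 2024/12/19.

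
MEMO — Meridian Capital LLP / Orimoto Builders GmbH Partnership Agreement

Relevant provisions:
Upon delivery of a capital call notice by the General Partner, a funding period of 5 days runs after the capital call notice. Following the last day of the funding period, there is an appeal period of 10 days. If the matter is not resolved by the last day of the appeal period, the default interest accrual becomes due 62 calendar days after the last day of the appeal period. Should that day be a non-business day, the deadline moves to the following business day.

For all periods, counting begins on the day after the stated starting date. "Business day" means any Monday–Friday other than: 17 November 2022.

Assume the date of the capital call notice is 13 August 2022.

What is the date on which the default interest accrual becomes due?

The last day of the funding period: 5 calendar days after 13 August 2022 is 18 August 2022.
The last day of the appeal period: 18 August 2022 + 10 days = 28 August 2022.
The date on which the default interest accrual becomes due: 62 calendar days after 28 August 2022 is 29 October 2022. That falls on a Saturday, so it rolls to the next business day, Monday, 31 October 2022.

31 October 2022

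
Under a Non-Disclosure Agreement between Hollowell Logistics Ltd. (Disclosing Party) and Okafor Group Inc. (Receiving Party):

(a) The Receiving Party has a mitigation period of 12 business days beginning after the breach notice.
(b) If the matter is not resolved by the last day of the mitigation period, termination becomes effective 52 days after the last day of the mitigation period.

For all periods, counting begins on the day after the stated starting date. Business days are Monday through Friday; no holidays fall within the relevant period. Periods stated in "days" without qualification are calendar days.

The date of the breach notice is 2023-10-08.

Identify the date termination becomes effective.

From Sunday, 2023-10-08, 12 business days (Oct 9, Oct 10, Oct 11, Oct 12, …, Oct 20, Oct 23, Oct 24, skipping weekends) brings us to Tuesday, 2023-10-24, which is the last day of the mitigation period.
The date termination becomes effective: 2023-10-24 + 52 days = 2023-12-15.

2023-12-15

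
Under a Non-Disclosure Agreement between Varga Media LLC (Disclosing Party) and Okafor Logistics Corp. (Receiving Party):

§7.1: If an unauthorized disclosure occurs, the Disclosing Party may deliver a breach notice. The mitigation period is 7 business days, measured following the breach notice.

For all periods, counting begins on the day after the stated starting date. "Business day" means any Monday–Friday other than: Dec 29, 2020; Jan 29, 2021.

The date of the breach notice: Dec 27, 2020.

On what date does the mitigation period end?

The last day of the mitigation period: counting 7 business days from Sunday, Dec 27, 2020 (Dec 28, Dec 30, Dec 31, Jan 1, Jan 4, Jan 5, Jan 6, skipping weekends and the listed holiday on Dec 29) reaches Wednesday, Jan 6, 2021.

Jan 6, 2021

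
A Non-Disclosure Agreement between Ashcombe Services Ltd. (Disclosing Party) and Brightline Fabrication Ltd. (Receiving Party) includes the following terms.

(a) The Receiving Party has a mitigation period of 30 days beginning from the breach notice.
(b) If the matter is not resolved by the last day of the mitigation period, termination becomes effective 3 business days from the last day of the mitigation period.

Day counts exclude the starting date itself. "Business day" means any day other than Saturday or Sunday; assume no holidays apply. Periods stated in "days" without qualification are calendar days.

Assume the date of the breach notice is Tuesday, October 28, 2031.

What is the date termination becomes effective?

December 2, 2031

Adding 30 calendar days to October 28, 2031 gives November 27, 2031, which is the last day of the mitigation period.
From Thursday, November 27, 2031, 3 business days (Nov 28, Dec 1, Dec 2, skipping weekends) brings us to Tuesday, December 2, 2031, which is the date termination becomes effective.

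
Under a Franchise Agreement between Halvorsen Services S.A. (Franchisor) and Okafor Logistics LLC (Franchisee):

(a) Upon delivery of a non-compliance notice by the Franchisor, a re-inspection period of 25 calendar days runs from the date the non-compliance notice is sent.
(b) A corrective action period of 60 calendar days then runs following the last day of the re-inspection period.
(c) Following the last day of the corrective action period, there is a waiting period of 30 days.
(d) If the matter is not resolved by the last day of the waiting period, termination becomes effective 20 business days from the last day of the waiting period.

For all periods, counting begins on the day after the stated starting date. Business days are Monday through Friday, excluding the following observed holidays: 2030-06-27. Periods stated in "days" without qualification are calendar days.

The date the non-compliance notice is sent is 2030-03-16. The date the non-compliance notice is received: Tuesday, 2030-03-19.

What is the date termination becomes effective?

2030-08-06

Adding 25 calendar days to 2030-03-16 gives 2030-04-10, which is the last day of the re-inspection period.
The last day of the corrective action period: 2030-04-10 + 60 days = 2030-06-09.
Adding 30 calendar days to 2030-06-09 gives 2030-07-09, which is the last day of the waiting period.
The date termination becomes effective: counting 20 business days from Tuesday, 2030-07-09 (Jul 10, Jul 11, Jul 12, Jul 15, …, Aug 2, Aug 5, Aug 6, skipping weekends) reaches Tuesday, 2030-08-06.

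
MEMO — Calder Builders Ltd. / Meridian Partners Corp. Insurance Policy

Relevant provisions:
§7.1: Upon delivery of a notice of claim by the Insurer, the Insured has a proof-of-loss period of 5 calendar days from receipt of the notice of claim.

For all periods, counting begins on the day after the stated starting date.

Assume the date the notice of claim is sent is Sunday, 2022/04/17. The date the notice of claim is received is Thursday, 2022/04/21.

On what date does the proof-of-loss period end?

2022/04/26

The last day of the proof-of-loss period: 2022/04/21 + 5 days = 2022/04/26.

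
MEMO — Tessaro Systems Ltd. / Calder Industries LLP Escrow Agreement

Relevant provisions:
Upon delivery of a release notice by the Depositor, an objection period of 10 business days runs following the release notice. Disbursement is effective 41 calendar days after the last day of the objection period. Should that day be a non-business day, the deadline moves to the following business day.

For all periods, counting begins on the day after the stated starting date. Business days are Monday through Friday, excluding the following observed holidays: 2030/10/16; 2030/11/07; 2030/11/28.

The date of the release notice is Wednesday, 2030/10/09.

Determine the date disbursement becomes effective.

2030/12/04

From Wednesday, 2030/10/09, 10 business days (Oct 10, Oct 11, Oct 14, Oct 15, Oct 17, Oct 18, Oct 21, Oct 22, Oct 23, Oct 24, skipping weekends and the listed holiday on Oct 16) brings us to Thursday, 2030/10/24, which is the last day of the objection period.
Adding 41 calendar days to 2030/10/24 gives 2030/12/04, which is the date disbursement becomes effective. 2030/12/04 is a Wednesday and is not a listed holiday, so no roll-forward applies.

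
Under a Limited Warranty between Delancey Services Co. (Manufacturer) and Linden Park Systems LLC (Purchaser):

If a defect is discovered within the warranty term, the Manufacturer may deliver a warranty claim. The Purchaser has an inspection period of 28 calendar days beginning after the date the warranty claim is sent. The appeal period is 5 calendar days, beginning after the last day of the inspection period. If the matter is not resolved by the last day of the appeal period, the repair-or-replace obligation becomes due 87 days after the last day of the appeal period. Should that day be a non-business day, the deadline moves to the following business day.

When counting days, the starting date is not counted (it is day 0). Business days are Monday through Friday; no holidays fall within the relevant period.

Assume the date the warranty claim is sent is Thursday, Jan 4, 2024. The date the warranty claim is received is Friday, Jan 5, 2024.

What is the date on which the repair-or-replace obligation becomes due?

May 3, 2024

The last day of the inspection period: 28 calendar days after Jan 4, 2024 is Feb 1, 2024.
The last day of the appeal period: 5 calendar days after Feb 1, 2024 is Feb 6, 2024.
Adding 87 calendar days to Feb 6, 2024 gives May 3, 2024, which is the date on which the repair-or-replace obligation becomes due. May 3, 2024 is a Friday, so no roll-forward applies.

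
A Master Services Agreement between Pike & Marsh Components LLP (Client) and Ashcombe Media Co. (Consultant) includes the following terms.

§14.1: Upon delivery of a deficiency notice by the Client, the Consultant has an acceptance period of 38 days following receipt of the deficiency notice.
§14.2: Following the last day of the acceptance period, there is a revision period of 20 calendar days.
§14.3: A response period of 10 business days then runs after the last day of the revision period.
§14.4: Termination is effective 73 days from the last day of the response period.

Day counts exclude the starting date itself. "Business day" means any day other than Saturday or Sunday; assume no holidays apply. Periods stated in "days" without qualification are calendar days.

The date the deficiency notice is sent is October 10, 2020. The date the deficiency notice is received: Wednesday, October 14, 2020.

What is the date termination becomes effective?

March 8, 2021

Adding 38 calendar days to October 14, 2020 gives November 21, 2020, which is the last day of the acceptance period.
The last day of the revision period: November 21, 2020 + 20 days = December 11, 2020.
The last day of the response period: 10 business days after Friday, December 11, 2020, skipping weekends — Dec 14, Dec 15, Dec 16, Dec 17, Dec 18, Dec 21, Dec 22, Dec 23, Dec 24, Dec 25 — lands on Friday, December 25, 2020.
The date termination becomes effective: 73 calendar days after December 25, 2020 is March 8, 2021.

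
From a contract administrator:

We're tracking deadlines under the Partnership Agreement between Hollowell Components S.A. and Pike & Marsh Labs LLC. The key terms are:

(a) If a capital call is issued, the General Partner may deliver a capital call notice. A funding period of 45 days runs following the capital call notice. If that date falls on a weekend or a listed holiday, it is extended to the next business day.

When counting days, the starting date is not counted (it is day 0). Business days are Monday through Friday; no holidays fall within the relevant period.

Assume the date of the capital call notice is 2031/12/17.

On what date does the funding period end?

Adding 45 calendar days to 2031/12/17 gives 2032/01/31, which is the last day of the funding period. That falls on a Saturday, so it rolls to the next business day, Monday, 2032/02/02.

2032/02/02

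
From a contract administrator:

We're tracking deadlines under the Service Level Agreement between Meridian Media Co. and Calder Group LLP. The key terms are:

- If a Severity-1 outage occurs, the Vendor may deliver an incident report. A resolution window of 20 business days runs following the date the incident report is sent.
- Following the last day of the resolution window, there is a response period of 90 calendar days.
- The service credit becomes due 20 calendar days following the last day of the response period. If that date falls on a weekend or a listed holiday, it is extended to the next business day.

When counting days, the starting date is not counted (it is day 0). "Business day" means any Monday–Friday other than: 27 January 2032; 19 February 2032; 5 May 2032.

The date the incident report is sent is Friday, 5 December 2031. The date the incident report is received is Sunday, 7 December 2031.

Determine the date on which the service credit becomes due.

The last day of the resolution window: counting 20 business days from Friday, 5 December 2031 (Dec 8, Dec 9, Dec 10, Dec 11, …, Dec 31, Jan 1, Jan 2, skipping weekends) reaches Friday, 2 January 2032.
Adding 90 calendar days to 2 January 2032 gives 1 April 2032, which is the last day of the response period.
Adding 20 calendar days to 1 April 2032 gives 21 April 2032, which is the date on which the service credit becomes due. 21 April 2032 is a Wednesday and is not a listed holiday, so no roll-forward applies.

21 April 2032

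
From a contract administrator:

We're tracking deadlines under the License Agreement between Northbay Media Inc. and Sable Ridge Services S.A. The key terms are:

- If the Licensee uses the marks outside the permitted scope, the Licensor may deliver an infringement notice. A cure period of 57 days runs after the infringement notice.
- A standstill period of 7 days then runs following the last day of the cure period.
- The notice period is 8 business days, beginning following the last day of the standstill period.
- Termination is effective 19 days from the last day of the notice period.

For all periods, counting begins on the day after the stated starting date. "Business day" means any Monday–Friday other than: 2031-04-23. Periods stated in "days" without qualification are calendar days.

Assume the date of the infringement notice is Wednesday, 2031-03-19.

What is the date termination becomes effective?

The last day of the cure period: 2031-03-19 + 57 days = 2031-05-15.
The last day of the standstill period: 7 calendar days after 2031-05-15 is 2031-05-22.
From Thursday, 2031-05-22, 8 business days (May 23, May 26, May 27, May 28, May 29, May 30, Jun 2, Jun 3, skipping weekends) brings us to Tuesday, 2031-06-03, which is the last day of the notice period.
Adding 19 calendar days to 2031-06-03 gives 2031-06-22, which is the date termination becomes effective.

2031-06-22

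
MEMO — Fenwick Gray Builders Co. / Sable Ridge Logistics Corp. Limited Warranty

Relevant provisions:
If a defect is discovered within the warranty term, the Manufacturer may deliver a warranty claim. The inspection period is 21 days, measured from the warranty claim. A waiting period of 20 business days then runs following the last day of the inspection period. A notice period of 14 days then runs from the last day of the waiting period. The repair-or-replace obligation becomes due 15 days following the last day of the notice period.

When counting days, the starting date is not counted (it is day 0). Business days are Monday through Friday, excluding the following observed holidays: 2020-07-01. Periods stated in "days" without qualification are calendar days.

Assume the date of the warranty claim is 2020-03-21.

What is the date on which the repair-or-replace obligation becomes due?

The last day of the inspection period: 21 calendar days after 2020-03-21 is 2020-04-11.
From Saturday, 2020-04-11, 20 business days (Apr 13, Apr 14, Apr 15, Apr 16, …, May 6, May 7, May 8, skipping weekends) brings us to Friday, 2020-05-08, which is the last day of the waiting period.
Adding 14 calendar days to 2020-05-08 gives 2020-05-22, which is the last day of the notice period.
The date on which the repair-or-replace obligation becomes due: 2020-05-22 + 15 days = 2020-06-06.

2020-06-06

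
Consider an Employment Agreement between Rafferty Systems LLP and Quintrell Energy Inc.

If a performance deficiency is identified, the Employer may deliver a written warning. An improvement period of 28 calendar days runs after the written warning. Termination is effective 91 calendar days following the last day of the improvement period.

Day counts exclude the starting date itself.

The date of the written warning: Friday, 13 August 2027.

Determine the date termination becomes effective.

10 December 2027

The last day of the improvement period: 28 calendar days after 13 August 2027 is 10 September 2027.
The date termination becomes effective: 91 calendar days after 10 September 2027 is 10 December 2027.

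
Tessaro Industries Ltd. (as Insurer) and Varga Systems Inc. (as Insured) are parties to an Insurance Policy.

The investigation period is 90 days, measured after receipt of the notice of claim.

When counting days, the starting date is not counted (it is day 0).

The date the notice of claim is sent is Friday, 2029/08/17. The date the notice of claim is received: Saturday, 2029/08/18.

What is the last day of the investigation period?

The last day of the investigation period: 2029/08/18 + 90 days = 2029/11/16.

2029/11/16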